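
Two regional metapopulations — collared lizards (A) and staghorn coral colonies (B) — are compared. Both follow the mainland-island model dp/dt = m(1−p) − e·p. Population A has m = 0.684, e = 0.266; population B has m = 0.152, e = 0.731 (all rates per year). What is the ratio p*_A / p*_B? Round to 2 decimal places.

A: p*_A = m/(m+e) = 0.684/0.9500 = 0.7200.
B: p*_B = 0.152/0.8830 = 0.1721.
p*_A / p*_B = 0.7200/0.1721 = 4.1826.

4.18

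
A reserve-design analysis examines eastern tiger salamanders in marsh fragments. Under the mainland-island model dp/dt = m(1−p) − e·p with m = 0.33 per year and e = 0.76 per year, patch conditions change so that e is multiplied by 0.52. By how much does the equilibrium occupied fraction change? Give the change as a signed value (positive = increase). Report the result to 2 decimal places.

0.15

Before: p* = 0.33/(0.33+0.76) = 0.3028.
After: m = 0.33, e = 0.3952; p* = 0.33/0.7252 = 0.4550.
Δp* = 0.4550 − 0.3028 = +0.1523.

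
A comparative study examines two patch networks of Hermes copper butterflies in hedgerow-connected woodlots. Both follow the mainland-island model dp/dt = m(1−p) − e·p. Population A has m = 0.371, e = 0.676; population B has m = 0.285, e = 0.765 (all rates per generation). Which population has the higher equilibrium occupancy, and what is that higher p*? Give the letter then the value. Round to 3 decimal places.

A: p*_A = m/(m+e) = 0.371/1.0470 = 0.3543.
B: p*_B = 0.285/1.0500 = 0.2714.
A is higher at 0.3543.

A, 0.354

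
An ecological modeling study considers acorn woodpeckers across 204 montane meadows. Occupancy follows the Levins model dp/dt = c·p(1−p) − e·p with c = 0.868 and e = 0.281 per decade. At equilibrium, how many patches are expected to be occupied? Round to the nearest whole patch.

138

p* = 1 − e/c = 1 − 0.281/0.868 = 0.6763.
Expected occupied patches = N × p* = 204 × 0.6763 = 137.96 ≈ 138.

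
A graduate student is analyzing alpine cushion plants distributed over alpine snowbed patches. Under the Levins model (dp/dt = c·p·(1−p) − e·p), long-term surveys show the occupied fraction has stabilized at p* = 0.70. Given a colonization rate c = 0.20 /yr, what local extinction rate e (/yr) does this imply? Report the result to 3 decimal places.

At equilibrium c(1−p*) = e.
e = 0.20 × (1 − 0.70) = 0.20 × 0.3000 = 0.0600.

0.060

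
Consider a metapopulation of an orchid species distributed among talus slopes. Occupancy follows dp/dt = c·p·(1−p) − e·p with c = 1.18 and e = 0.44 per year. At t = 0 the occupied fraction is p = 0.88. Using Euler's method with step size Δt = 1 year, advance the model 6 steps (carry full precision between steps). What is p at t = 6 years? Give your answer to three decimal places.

Update rule: p ← p + [c·p·(1−p) − e·p]·Δt with Δt = 1.
p: 0.88000 → 0.61741  (Δp = -0.26259)
p: 0.61741 → 0.62448  (Δp = +0.00707)
p: 0.62448 → 0.62643  (Δp = +0.00194)
p: 0.62643 → 0.62694  (Δp = +0.00051)
p: 0.62694 → 0.62707  (Δp = +0.00013)
p: 0.62707 → 0.62711  (Δp = +0.00003)

0.627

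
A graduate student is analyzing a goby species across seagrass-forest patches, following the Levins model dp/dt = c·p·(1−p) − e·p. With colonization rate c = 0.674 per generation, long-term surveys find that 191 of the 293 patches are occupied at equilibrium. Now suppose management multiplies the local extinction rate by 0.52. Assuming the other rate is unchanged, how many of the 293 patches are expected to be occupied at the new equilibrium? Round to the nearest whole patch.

Observed p* = 191/293 = 0.65188.
Balance c(1−p*) = e gives e = 0.674×(1 − 0.65188) = 0.23463.
New p* = 1 − e/c = 1 − 0.12201/0.67400 = 0.81898.
Expected occupied = 293 × 0.81898 = 239.96 ≈ 240.

240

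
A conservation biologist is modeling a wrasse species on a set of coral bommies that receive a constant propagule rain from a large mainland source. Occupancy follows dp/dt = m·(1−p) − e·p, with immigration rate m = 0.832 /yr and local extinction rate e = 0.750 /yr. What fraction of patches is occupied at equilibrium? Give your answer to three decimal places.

0.526

At equilibrium the propagule rain into empty patches balances local extinction: m(1−p*) = e·p*.
p* = m/(m+e) = 0.832/(0.832+0.750) = 0.832/1.5820 = 0.5259.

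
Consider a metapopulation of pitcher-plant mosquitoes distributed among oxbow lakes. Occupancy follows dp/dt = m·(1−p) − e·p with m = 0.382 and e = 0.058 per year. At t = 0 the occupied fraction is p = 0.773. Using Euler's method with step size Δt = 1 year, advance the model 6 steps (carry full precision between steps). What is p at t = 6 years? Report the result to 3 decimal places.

Update rule: p ← p + [m·(1−p) − e·p]·Δt with Δt = 1.
p: 0.77300 → 0.81488  (Δp = +0.04188)
p: 0.81488 → 0.83833  (Δp = +0.02345)
p: 0.83833 → 0.85147  (Δp = +0.01313)
p: 0.85147 → 0.85882  (Δp = +0.00735)
p: 0.85882 → 0.86294  (Δp = +0.00412)
p: 0.86294 → 0.86525  (Δp = +0.00231)

0.865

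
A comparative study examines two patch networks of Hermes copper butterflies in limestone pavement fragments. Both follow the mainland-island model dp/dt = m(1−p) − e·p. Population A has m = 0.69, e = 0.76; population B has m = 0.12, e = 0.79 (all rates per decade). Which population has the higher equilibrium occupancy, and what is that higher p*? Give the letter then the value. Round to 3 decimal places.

A, 0.476

A: p*_A = m/(m+e) = 0.69/1.4500 = 0.4759.
B: p*_B = 0.12/0.9100 = 0.1319.
A is higher at 0.4759.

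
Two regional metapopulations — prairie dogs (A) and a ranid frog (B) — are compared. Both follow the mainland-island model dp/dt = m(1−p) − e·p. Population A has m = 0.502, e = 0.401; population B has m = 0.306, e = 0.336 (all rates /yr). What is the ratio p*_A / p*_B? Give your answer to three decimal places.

1.166

A: p*_A = m/(m+e) = 0.502/0.9030 = 0.5559.
B: p*_B = 0.306/0.6420 = 0.4766.
p*_A / p*_B = 0.5559/0.4766 = 1.1664.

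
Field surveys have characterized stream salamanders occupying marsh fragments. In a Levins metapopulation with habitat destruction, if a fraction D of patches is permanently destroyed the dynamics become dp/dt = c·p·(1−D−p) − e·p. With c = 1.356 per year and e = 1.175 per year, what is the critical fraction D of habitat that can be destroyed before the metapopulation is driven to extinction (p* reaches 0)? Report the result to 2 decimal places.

The nontrivial equilibrium is p* = (1−D) − e/c; extinction occurs when this hits zero.
So D_crit = 1 − e/c = 1 − 1.175/1.356 = 1 − 0.8665 = 0.1335.
Note this equals the original equilibrium occupancy — the Levins extinction-debt result.

0.13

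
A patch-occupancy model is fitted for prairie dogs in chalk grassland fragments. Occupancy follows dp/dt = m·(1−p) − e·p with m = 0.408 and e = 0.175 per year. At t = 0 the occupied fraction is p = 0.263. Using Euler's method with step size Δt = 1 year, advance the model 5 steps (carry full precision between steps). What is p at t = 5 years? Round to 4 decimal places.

Update rule: p ← p + [m·(1−p) − e·p]·Δt with Δt = 1.
step 1: Δp = +0.25467, p = 0.51767
step 2: Δp = +0.10620, p = 0.62387
step 3: Δp = +0.04428, p = 0.66815
step 4: Δp = +0.01847, p = 0.68662
step 5: Δp = +0.00770, p = 0.69432

0.6943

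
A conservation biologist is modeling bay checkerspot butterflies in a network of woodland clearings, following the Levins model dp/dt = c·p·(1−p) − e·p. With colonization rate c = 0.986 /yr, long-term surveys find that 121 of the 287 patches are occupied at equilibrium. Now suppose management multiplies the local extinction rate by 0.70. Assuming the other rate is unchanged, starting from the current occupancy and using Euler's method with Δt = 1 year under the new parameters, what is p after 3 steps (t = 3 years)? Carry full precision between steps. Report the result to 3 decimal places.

Observed p* = 121/287 = 0.42160.
Balance c(1−p*) = e gives e = 0.986×(1 − 0.42160) = 0.57030.
Starting from p₀ = 0.42160; update p ← p + (dp/dt)·Δt with the new parameters.
step 1: Δp = +0.07213, p = 0.49373
step 2: Δp = +0.04936, p = 0.54309
step 3: Δp = +0.02786, p = 0.57095

0.571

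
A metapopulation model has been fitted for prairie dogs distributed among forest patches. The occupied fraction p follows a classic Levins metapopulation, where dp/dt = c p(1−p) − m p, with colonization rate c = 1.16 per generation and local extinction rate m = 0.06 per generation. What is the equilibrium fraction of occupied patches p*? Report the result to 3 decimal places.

At equilibrium, colonization balances extinction: c·p*·(1−p*) = m·p*.
So p* = 1 − m/c = 1 − 0.06/1.16 = 1 − 0.0517 = 0.9483.

0.948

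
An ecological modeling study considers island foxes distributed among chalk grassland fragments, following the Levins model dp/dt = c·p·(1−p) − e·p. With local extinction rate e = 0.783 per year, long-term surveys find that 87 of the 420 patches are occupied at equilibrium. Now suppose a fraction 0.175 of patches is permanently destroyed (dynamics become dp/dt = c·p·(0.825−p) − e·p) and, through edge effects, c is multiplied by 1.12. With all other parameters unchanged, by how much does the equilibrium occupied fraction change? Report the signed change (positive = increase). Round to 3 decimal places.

Observed p* = 87/420 = 0.20714.
Balance c(1−p*) = e gives c = e/(1 − 0.20714) = 0.783/0.79286 = 0.98756.
New p* = 0.825 − e/c = 0.825 − 0.78300/1.10607 = 0.11709.
Δp* = 0.11709 − 0.20714 = -0.09005.

-0.090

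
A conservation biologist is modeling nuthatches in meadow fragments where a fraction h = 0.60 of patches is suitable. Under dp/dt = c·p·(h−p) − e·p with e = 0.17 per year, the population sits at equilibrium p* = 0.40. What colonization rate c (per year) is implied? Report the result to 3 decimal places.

At equilibrium c(h−p*) = e, so c = e/(h−p*).
c = 0.17/(0.60 − 0.40) = 0.17/0.2000 = 0.8500.

0.850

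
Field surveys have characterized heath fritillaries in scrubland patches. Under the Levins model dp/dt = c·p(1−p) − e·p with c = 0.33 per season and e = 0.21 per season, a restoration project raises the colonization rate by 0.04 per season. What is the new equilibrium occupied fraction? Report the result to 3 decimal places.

Before: p* = 1 − 0.21/0.33 = 0.3636.
After the change, c = 0.37, e = 0.21, so p* = 1 − 0.21/0.37 = 0.4324.

0.432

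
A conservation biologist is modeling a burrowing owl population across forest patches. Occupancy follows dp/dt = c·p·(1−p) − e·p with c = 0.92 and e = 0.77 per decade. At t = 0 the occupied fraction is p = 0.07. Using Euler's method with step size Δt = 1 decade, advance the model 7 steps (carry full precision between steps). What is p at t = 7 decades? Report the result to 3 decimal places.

0.112

Update rule: p ← p + [c·p·(1−p) − e·p]·Δt with Δt = 1.
t = 1: p = 0.07000 + (+0.00599) = 0.07599
t = 2: p = 0.07599 + (+0.00609) = 0.08208
t = 3: p = 0.08208 + (+0.00611) = 0.08819
t = 4: p = 0.08819 + (+0.00607) = 0.09427
t = 5: p = 0.09427 + (+0.00596) = 0.10023
t = 6: p = 0.10023 + (+0.00579) = 0.10602
t = 7: p = 0.10602 + (+0.00556) = 0.11158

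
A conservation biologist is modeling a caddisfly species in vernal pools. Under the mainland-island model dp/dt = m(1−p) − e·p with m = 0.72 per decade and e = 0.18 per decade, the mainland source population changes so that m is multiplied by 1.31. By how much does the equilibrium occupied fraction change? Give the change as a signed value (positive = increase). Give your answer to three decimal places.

0.040

Before: p* = 0.72/(0.72+0.18) = 0.8000.
After: m = 0.9432, e = 0.18; p* = 0.9432/1.1232 = 0.8397.
Δp* = 0.8397 − 0.8000 = +0.0397.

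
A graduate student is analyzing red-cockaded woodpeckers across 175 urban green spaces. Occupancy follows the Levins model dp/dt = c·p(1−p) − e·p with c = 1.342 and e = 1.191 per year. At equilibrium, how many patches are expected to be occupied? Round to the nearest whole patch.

20

p* = 1 − e/c = 1 − 1.191/1.342 = 0.1125.
Expected occupied patches = N × p* = 175 × 0.1125 = 19.69 ≈ 20.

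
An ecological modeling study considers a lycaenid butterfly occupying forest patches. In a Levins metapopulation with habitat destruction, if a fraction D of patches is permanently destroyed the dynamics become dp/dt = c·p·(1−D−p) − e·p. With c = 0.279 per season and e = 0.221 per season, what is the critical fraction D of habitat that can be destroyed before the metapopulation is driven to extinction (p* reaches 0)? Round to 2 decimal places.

The nontrivial equilibrium is p* = (1−D) − e/c; extinction occurs when this hits zero.
So D_crit = 1 − e/c = 1 − 0.221/0.279 = 1 − 0.7921 = 0.2079.
This equals the undisturbed p*, a classic result of Lande's extension.

0.21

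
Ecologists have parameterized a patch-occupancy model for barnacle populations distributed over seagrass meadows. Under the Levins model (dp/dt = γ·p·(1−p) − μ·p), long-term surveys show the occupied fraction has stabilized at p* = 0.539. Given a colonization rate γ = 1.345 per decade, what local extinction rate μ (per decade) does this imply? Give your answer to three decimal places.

0.620

At equilibrium γ(1−p*) = μ.
μ = 1.345 × (1 − 0.539) = 1.345 × 0.4610 = 0.6200.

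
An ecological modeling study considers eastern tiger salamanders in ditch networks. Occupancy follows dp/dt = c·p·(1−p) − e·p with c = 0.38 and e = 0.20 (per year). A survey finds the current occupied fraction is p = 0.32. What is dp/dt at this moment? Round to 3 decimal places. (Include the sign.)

0.019

Colonization term: c·p·(1−p) = 0.38×0.32×0.6800 = 0.08269.
Extinction term: e·p = 0.06400.
dp/dt = 0.08269 − 0.06400 = 0.01869.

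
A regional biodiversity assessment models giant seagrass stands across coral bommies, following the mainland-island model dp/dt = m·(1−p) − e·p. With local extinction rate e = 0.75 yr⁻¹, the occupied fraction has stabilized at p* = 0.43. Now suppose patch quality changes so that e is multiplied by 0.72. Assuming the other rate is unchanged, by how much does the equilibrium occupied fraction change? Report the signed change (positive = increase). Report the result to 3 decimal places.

Balance m(1−p*) = e·p* gives m = e·p*/(1−p*) = 0.75×0.43000/0.57000 = 0.56579.
New p* = m/(m+e) = 0.56579/(0.56579+0.54000) = 0.51166.
Δp* = 0.51166 − 0.43000 = +0.08166.

0.082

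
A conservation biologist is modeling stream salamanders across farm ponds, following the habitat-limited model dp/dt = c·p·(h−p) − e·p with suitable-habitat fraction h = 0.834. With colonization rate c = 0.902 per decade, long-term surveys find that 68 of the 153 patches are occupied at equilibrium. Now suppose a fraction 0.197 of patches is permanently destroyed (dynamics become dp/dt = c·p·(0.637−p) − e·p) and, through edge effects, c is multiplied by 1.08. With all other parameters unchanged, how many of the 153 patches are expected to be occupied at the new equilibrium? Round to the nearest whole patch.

42

Observed p* = 68/153 = 0.44444.
Balance c(h−p*) = e gives e = 0.902×(0.834 − 0.44444) = 0.35138.
New p* = 0.637 − e/c = 0.637 − 0.35138/0.97416 = 0.27630.
Expected occupied = 153 × 0.27630 = 42.27 ≈ 42.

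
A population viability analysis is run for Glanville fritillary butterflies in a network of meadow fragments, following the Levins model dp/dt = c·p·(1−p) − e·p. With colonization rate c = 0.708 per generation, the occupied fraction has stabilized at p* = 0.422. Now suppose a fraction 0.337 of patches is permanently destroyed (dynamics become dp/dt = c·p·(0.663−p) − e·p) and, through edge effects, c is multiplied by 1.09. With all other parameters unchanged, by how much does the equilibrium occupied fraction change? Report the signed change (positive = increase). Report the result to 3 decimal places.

Balance c(1−p*) = e gives e = 0.708×(1 − 0.42200) = 0.40922.
New p* = 0.663 − e/c = 0.663 − 0.40922/0.77172 = 0.13273.
Δp* = 0.13273 − 0.42200 = -0.28927.

-0.289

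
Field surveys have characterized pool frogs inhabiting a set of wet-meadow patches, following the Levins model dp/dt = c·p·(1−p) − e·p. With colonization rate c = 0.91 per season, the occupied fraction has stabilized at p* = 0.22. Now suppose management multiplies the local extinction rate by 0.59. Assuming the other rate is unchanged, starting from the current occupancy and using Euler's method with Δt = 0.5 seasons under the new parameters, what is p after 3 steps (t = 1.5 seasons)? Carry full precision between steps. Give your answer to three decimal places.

0.318

Balance c(1−p*) = e gives e = 0.91×(1 − 0.22000) = 0.70980.
Starting from p₀ = 0.22000; update p ← p + (dp/dt)·Δt with the new parameters.
t = 0.5: p = 0.22000 + (+0.03201) = 0.25201
t = 1: p = 0.25201 + (+0.03300) = 0.28501
t = 1.5: p = 0.28501 + (+0.03304) = 0.31805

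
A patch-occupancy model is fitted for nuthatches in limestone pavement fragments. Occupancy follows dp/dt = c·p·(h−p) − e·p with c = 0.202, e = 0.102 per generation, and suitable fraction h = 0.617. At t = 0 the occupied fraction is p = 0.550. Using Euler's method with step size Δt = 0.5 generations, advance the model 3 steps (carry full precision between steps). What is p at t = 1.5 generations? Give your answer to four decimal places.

0.4838

Update rule: p ← p + [c·p·(h−p) − e·p]·Δt with Δt = 0.5.
  1  |  dp/dt·Δt = -0.024328  |  p_1 = 0.525672
  2  |  dp/dt·Δt = -0.021960  |  p_2 = 0.503711
  3  |  dp/dt·Δt = -0.019926  |  p_3 = 0.483786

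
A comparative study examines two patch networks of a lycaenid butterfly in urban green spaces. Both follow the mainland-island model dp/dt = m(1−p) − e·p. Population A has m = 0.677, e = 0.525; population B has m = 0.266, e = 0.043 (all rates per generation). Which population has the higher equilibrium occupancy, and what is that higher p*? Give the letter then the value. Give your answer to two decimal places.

B, 0.86

A: p*_A = m/(m+e) = 0.677/1.2020 = 0.5632.
B: p*_B = 0.266/0.3090 = 0.8608.
B is higher at 0.8608.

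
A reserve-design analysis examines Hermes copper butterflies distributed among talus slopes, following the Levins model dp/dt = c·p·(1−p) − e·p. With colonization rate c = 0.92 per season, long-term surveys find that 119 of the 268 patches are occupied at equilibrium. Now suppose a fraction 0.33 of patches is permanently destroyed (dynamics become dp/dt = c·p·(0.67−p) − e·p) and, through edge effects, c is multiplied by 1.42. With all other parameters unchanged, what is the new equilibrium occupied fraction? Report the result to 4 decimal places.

0.2785

Observed p* = 119/268 = 0.44403.
Balance c(1−p*) = e gives e = 0.92×(1 − 0.44403) = 0.51149.
New p* = 0.67 − e/c = 0.67 − 0.51149/1.30640 = 0.27847.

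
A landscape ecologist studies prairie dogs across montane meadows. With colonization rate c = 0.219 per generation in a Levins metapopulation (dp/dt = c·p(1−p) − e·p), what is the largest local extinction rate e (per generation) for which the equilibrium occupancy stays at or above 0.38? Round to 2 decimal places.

1 − e/c ≥ 0.38 ⇒ e ≤ c(1 − 0.38) = 0.219 × 0.6200.
e_max = 0.1358.

0.14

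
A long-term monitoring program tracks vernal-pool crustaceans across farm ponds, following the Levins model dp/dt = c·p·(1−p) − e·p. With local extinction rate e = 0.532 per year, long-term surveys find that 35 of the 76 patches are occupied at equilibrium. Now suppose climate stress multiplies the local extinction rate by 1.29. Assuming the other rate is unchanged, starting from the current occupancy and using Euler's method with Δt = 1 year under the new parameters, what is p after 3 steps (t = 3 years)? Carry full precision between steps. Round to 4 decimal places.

0.3382

Observed p* = 35/76 = 0.46053.
Balance c(1−p*) = e gives c = e/(1 − 0.46053) = 0.532/0.53947 = 0.98615.
Starting from p₀ = 0.46053; update p ← p + (dp/dt)·Δt with the new parameters.
  1  |  dp/dt·Δt = -0.071050  |  p_1 = 0.389476
  2  |  dp/dt·Δt = -0.032799  |  p_2 = 0.356677
  3  |  dp/dt·Δt = -0.018501  |  p_3 = 0.338176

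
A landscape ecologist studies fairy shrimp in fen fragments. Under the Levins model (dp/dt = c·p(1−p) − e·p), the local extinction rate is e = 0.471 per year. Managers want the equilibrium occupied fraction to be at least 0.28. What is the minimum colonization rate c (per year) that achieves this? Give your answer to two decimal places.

p* = 1 − e/c ≥ 0.28 requires e/c ≤ 0.7200, i.e. c ≥ e/0.7200.
c_min = 0.471/0.7200 = 0.6542.

0.65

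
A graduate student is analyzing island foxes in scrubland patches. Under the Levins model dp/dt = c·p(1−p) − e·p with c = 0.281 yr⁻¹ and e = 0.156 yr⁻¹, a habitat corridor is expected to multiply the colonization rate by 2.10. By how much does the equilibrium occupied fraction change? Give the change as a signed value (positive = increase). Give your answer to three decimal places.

0.291

Before: p* = 1 − 0.156/0.281 = 0.4448.
After the change, c = 0.5901, e = 0.156, so p* = 1 − 0.156/0.5901 = 0.7356.
Δp* = 0.7356 − 0.4448 = +0.2908.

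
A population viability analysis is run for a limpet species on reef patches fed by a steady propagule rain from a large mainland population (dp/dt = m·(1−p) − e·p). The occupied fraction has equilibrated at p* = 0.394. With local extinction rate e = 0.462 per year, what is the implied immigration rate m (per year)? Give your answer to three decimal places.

0.300

At equilibrium m(1−p*) = e·p*, so m = e·p*/(1−p*).
m = 0.462 × 0.394 / 0.6060 = 0.1820/0.6060 = 0.3004.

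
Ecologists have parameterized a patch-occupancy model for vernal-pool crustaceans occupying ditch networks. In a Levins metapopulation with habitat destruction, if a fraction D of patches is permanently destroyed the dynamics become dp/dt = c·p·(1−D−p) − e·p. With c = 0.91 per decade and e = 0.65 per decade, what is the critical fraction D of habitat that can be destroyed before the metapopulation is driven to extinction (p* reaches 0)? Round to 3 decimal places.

The nontrivial equilibrium is p* = (1−D) − e/c; extinction occurs when this hits zero.
So D_crit = 1 − e/c = 1 − 0.65/0.91 = 1 − 0.7143 = 0.2857.
This equals the undisturbed p*, a classic result of Lande's extension.

0.286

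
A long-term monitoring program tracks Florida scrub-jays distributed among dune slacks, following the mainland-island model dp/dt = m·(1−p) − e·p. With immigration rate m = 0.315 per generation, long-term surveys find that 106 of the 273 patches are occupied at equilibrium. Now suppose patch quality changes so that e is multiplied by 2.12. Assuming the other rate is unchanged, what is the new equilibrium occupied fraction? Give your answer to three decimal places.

Observed p* = 106/273 = 0.38828.
Balance m(1−p*) = e·p* gives e = m(1−p*)/p* = 0.315×0.61172/0.38828 = 0.49627.
New p* = m/(m+e) = 0.31500/(0.31500+1.05209) = 0.23042.

0.230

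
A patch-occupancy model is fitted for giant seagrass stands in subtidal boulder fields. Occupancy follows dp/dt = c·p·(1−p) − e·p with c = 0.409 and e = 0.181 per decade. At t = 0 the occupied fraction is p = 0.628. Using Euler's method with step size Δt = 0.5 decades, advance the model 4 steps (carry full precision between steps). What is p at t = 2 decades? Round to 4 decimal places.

0.5986

Update rule: p ← p + [c·p·(1−p) − e·p]·Δt with Δt = 0.5.
step 1: Δp = -0.00906, p = 0.61894
step 2: Δp = -0.00778, p = 0.61116
step 3: Δp = -0.00671, p = 0.60445
step 4: Δp = -0.00581, p = 0.59864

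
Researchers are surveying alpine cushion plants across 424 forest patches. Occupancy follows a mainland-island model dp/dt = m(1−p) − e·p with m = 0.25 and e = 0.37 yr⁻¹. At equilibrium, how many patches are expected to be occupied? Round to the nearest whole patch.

171

p* = m/(m+e) = 0.25/0.6200 = 0.4032.
Expected occupied patches = N × p* = 424 × 0.4032 = 170.97 ≈ 171.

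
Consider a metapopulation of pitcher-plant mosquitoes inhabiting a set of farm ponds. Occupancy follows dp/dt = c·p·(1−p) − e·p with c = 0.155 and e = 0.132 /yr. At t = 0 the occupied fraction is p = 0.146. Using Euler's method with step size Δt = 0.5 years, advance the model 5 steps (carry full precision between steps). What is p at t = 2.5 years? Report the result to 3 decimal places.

Update rule: p ← p + [c·p·(1−p) − e·p]·Δt with Δt = 0.5.
p: 0.14600 → 0.14603  (Δp = +0.00003)
p: 0.14603 → 0.14605  (Δp = +0.00003)
p: 0.14605 → 0.14608  (Δp = +0.00003)
p: 0.14608 → 0.14611  (Δp = +0.00003)
p: 0.14611 → 0.14613  (Δp = +0.00003)

0.146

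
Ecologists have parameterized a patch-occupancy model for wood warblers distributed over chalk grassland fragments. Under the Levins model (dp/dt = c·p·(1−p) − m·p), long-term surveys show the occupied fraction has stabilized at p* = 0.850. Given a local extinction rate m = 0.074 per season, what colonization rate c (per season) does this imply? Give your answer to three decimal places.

At equilibrium c(1−p*) = m, so c = m/(1−p*).
c = 0.074/(1 − 0.850) = 0.074/0.1500 = 0.4933.

0.493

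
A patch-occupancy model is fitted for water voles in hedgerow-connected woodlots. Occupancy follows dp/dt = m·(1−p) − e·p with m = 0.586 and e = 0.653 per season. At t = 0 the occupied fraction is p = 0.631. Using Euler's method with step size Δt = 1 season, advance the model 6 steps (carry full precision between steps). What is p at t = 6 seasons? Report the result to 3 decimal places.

0.473

Update rule: p ← p + [m·(1−p) − e·p]·Δt with Δt = 1.
step 1: Δp = -0.19581, p = 0.43519
step 2: Δp = +0.04680, p = 0.48199
step 3: Δp = -0.01118, p = 0.47080
step 4: Δp = +0.00267, p = 0.47348
step 5: Δp = -0.00064, p = 0.47284
step 6: Δp = +0.00015, p = 0.47299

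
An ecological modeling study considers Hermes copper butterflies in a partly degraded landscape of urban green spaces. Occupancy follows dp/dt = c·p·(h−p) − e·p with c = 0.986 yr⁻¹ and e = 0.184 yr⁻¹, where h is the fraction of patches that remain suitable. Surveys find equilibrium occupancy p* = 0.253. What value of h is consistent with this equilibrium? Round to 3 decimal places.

At equilibrium c(h−p*) = e, so h = p* + e/c.
h = 0.253 + 0.184/0.986 = 0.253 + 0.1866 = 0.4396.

0.440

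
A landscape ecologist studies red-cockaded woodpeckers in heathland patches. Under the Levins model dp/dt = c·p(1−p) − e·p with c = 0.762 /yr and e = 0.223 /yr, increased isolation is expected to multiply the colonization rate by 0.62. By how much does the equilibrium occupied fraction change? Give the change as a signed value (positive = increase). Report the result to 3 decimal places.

-0.179

Before: p* = 1 − 0.223/0.762 = 0.7073.
After the change, c = 0.47244, e = 0.223, so p* = 1 − 0.223/0.47244 = 0.5280.
Δp* = 0.5280 − 0.7073 = -0.1794.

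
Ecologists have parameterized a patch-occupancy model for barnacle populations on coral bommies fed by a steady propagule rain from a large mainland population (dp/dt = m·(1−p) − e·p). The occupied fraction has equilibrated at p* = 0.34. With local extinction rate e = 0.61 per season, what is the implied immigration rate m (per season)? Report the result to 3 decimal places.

At equilibrium m(1−p*) = e·p*, so m = e·p*/(1−p*).
m = 0.61 × 0.34 / 0.6600 = 0.2074/0.6600 = 0.3142.

0.314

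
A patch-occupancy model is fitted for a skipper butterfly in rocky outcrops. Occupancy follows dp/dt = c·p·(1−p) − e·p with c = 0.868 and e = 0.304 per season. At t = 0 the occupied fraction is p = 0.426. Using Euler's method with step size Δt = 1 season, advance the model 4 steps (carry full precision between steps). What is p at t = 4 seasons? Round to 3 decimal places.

0.631

Update rule: p ← p + [c·p·(1−p) − e·p]·Δt with Δt = 1.
step 1: Δp = +0.08274, p = 0.50874
step 2: Δp = +0.06228, p = 0.57102
step 3: Δp = +0.03903, p = 0.61005
step 4: Δp = +0.02103, p = 0.63108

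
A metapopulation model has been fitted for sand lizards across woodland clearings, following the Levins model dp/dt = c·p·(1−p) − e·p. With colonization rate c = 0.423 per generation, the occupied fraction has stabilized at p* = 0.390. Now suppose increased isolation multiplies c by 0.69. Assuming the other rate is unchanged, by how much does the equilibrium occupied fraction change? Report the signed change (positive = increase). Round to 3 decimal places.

Balance c(1−p*) = e gives e = 0.423×(1 − 0.39000) = 0.25803.
New p* = 1 − e/c = 1 − 0.25803/0.29187 = 0.11594.
Δp* = 0.11594 − 0.39000 = -0.27406.

-0.274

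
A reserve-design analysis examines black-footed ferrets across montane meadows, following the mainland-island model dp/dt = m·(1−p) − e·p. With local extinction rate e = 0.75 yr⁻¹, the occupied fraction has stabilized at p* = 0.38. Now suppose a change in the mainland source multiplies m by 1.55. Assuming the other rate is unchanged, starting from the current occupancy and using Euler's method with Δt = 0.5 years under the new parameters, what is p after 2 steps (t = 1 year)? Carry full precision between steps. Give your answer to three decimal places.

Balance m(1−p*) = e·p* gives m = e·p*/(1−p*) = 0.75×0.38000/0.62000 = 0.45968.
Starting from p₀ = 0.38000; update p ← p + (dp/dt)·Δt with the new parameters.
p: 0.38000 → 0.45837  (Δp = +0.07838)
p: 0.45837 → 0.47944  (Δp = +0.02106)

0.479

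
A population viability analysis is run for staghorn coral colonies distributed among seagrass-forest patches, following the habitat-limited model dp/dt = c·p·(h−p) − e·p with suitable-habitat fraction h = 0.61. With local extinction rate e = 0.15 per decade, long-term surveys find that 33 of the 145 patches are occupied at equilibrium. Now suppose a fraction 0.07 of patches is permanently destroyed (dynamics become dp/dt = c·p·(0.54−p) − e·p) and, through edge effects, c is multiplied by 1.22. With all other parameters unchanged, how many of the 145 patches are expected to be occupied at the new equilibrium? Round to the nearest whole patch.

33

Observed p* = 33/145 = 0.22759.
Balance c(h−p*) = e gives c = e/(0.61 − 0.22759) = 0.15/0.38241 = 0.39225.
New p* = 0.54 − e/c = 0.54 − 0.15000/0.47854 = 0.22655.
Expected occupied = 145 × 0.22655 = 32.85 ≈ 33.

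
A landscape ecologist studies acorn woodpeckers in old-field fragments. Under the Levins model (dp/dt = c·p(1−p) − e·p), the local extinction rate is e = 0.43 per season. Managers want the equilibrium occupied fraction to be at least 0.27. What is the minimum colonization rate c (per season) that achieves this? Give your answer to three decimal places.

p* = 1 − e/c ≥ 0.27 requires e/c ≤ 0.7300, i.e. c ≥ e/0.7300.
c_min = 0.43/0.7300 = 0.5890.

0.589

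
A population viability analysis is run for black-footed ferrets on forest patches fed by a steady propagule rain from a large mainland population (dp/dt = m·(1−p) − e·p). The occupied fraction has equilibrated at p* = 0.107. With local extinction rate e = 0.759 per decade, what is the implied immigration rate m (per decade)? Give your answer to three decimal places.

At equilibrium m(1−p*) = e·p*, so m = e·p*/(1−p*).
m = 0.759 × 0.107 / 0.8930 = 0.0812/0.8930 = 0.0909.

0.091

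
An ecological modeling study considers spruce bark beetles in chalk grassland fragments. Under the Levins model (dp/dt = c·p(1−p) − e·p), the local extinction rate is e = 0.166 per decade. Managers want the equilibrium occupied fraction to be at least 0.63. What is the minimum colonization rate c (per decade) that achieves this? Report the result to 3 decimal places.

p* = 1 − e/c ≥ 0.63 requires e/c ≤ 0.3700, i.e. c ≥ e/0.3700.
c_min = 0.166/0.3700 = 0.4486.

0.449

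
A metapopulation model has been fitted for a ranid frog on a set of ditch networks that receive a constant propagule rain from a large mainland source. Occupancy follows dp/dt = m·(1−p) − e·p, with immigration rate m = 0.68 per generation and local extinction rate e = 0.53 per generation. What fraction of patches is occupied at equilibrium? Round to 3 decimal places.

At equilibrium the propagule rain into empty patches balances local extinction: m(1−p*) = e·p*.
p* = m/(m+e) = 0.68/(0.68+0.53) = 0.68/1.2100 = 0.5620.

0.562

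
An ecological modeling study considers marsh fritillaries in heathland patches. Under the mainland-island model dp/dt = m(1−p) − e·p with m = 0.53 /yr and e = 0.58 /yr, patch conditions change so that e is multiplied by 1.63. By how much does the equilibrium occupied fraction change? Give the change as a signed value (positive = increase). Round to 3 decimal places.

-0.118

Before: p* = 0.53/(0.53+0.58) = 0.4775.
After: m = 0.53, e = 0.9454; p* = 0.53/1.4754 = 0.3592.
Δp* = 0.3592 − 0.4775 = -0.1183.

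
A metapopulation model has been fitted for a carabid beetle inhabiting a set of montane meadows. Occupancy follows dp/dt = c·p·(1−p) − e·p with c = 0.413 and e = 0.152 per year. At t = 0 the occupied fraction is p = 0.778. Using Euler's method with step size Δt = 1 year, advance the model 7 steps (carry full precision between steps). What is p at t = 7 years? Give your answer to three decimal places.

Update rule: p ← p + [c·p·(1−p) − e·p]·Δt with Δt = 1.
p: 0.77800 → 0.73108  (Δp = -0.04692)
p: 0.73108 → 0.70115  (Δp = -0.02993)
p: 0.70115 → 0.68111  (Δp = -0.02004)
p: 0.68111 → 0.66729  (Δp = -0.01383)
p: 0.66729 → 0.65755  (Δp = -0.00974)
p: 0.65755 → 0.65060  (Δp = -0.00695)
p: 0.65060 → 0.64559  (Δp = -0.00501)

0.646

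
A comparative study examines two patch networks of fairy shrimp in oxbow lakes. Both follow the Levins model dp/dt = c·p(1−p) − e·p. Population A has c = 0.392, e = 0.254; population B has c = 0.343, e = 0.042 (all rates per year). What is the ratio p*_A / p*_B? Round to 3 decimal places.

0.401

A: p*_A = 1 − 0.254/0.392 = 0.3520.
B: p*_B = 1 − 0.042/0.343 = 0.8776.
p*_A / p*_B = 0.3520/0.8776 = 0.4012.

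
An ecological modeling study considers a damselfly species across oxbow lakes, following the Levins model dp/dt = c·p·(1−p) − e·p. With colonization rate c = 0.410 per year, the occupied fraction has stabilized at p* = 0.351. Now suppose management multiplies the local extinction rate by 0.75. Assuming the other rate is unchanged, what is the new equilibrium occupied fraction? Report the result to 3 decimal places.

0.513

Balance c(1−p*) = e gives e = 0.410×(1 − 0.35100) = 0.26609.
New p* = 1 − e/c = 1 − 0.19957/0.41000 = 0.51324.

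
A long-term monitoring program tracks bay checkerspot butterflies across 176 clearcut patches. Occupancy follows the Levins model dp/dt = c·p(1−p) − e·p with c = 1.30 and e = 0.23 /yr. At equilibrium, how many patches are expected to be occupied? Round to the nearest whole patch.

p* = 1 − e/c = 1 − 0.23/1.30 = 0.8231.
Expected occupied patches = N × p* = 176 × 0.8231 = 144.86 ≈ 145.

145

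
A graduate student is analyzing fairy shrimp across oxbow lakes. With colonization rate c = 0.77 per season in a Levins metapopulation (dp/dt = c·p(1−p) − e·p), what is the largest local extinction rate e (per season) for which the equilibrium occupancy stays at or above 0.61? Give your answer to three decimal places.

0.300

1 − e/c ≥ 0.61 ⇒ e ≤ c(1 − 0.61) = 0.77 × 0.3900.
e_max = 0.3003.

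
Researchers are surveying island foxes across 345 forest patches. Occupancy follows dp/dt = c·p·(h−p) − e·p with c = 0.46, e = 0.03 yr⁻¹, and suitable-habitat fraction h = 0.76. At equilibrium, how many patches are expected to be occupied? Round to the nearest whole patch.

p* = h − e/c = 0.76 − 0.0652 = 0.6948.
Expected occupied patches = N × p* = 345 × 0.6948 = 239.70 ≈ 240.

240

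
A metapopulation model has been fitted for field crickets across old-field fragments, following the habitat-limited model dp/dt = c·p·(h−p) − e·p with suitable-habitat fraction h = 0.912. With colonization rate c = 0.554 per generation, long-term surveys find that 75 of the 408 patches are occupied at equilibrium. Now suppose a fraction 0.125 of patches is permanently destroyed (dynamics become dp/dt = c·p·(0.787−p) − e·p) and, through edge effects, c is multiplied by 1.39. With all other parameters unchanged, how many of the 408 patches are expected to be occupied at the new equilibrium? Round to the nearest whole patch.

107

Observed p* = 75/408 = 0.18382.
Balance c(h−p*) = e gives e = 0.554×(0.912 − 0.18382) = 0.40341.
New p* = 0.787 − e/c = 0.787 − 0.40341/0.77006 = 0.26313.
Expected occupied = 408 × 0.26313 = 107.36 ≈ 107.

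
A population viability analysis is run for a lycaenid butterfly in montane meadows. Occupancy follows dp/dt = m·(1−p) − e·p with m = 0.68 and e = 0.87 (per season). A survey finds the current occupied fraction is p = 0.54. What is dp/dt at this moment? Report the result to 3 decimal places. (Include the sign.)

-0.157

Colonization term: m·(1−p) = 0.68×0.4600 = 0.31280.
Extinction term: e·p = 0.46980.
dp/dt = 0.31280 − 0.46980 = -0.15700.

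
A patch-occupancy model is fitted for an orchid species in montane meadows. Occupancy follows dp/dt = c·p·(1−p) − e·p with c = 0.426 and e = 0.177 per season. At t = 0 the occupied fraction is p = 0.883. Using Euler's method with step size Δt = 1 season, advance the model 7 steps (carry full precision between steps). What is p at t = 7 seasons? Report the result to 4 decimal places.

0.6088

Update rule: p ← p + [c·p·(1−p) − e·p]·Δt with Δt = 1.
  1  |  dp/dt·Δt = -0.112281  |  p_1 = 0.770719
  2  |  dp/dt·Δt = -0.061138  |  p_2 = 0.709581
  3  |  dp/dt·Δt = -0.037808  |  p_3 = 0.671773
  4  |  dp/dt·Δt = -0.024974  |  p_4 = 0.646800
  5  |  dp/dt·Δt = -0.017164  |  p_5 = 0.629636
  6  |  dp/dt·Δt = -0.012105  |  p_6 = 0.617531
  7  |  dp/dt·Δt = -0.008688  |  p_7 = 0.608844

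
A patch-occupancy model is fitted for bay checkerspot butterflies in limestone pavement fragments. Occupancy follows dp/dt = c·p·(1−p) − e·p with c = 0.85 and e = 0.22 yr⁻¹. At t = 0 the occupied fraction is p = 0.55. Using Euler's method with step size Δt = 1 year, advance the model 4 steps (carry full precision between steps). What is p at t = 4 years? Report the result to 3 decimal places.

0.734

Update rule: p ← p + [c·p·(1−p) − e·p]·Δt with Δt = 1.
step 1: Δp = +0.08937, p = 0.63938
step 2: Δp = +0.05533, p = 0.69470
step 3: Δp = +0.02744, p = 0.72214
step 4: Δp = +0.01168, p = 0.73383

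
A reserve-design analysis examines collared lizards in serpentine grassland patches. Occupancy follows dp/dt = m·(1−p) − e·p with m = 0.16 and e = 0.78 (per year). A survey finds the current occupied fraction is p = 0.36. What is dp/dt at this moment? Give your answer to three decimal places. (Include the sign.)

Colonization term: m·(1−p) = 0.16×0.6400 = 0.10240.
Extinction term: e·p = 0.28080.
dp/dt = 0.10240 − 0.28080 = -0.17840.

-0.178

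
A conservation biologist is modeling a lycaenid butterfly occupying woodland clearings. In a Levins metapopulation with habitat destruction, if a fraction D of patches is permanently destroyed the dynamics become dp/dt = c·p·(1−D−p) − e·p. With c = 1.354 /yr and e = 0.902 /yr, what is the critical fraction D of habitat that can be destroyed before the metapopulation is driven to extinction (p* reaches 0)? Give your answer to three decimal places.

0.334

The nontrivial equilibrium is p* = (1−D) − e/c; extinction occurs when this hits zero.
So D_crit = 1 − e/c = 1 − 0.902/1.354 = 1 − 0.6662 = 0.3338.
Note this equals the original equilibrium occupancy — the Levins extinction-debt result.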